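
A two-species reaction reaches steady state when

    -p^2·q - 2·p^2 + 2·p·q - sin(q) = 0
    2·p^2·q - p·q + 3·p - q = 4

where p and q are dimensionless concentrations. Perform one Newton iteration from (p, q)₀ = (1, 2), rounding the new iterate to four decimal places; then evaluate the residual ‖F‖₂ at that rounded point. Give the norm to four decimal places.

0.4731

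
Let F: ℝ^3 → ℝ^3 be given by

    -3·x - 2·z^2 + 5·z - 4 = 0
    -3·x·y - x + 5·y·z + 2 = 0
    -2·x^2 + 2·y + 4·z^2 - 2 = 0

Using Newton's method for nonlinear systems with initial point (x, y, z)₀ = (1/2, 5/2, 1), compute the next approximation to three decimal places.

(-0.013, -5.105, 1.961)

At (1/2, 5/2, 1): F = (-2.500, 10.250, 6.500).
Jacobian J = [[-3, 0, -4·z + 5], [-3·y - 1, -3·x + 5·z, 5·y], [-4·x, 2, 8·z]].
At the point, J = [[-3.000, 0.000, 1.000], [-8.500, 3.500, 12.500], [-2.000, 2.000, 8.000]] (det J = -19.000).
Solving J·Δ = −F gives Δ = (-0.513, -7.605, 0.961).
Then the next iterate is (x, y, z)₁ = (-0.013, -5.105, 1.961).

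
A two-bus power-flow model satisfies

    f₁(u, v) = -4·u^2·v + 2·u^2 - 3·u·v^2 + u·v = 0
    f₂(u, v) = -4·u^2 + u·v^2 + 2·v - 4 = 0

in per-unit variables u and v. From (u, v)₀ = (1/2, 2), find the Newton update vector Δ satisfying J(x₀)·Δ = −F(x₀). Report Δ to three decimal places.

(-0.305, -0.250)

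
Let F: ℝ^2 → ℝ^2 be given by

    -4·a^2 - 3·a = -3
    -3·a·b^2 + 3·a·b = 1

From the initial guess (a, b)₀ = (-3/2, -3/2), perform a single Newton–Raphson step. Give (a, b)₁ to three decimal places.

At (-3/2, -3/2): F = (-1.500, 15.875).
Jacobian J = [[-8·a - 3, 0], [-3·b^2 + 3·b, -6·a·b + 3·a]].
At the point, J = [[9.000, 0.000], [-11.250, -18.000]] (det J = -162.000).
Solving J·Δ = −F gives Δ = (0.167, 0.778).
Then the next iterate is (a, b)₁ = (-1.333, -0.722).

(-1.333, -0.722)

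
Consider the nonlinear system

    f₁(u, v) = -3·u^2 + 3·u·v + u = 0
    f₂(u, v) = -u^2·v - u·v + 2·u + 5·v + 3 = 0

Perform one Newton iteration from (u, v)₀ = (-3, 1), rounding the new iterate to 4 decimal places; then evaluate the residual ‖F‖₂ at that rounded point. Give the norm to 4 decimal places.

1.9335

At (-3, 1): F = (-39.0000, -4.0000).
Jacobian J = [[-6·u + 3·v + 1, 3·u], [-2·u·v - v + 2, -u^2 - u + 5]].
At the point, J = [[22.0000, -9.0000], [7.0000, -1.0000]] (det J = 41.0000).
Solving J·Δ = −F gives Δ = (-0.0732, -4.5122).
Then the next iterate is (u, v)₁ = (-3.0732, -3.5122).
Re-evaluating at (-3.0732, -3.5122): F = (0.974204, 1.670084), so ‖F‖₂ = 1.9335.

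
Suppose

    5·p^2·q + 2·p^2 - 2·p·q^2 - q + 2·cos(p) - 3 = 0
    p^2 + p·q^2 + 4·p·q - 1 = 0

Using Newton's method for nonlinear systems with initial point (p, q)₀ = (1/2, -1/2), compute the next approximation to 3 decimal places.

(0.676, 0.671)

At (1/2, -1/2): F = (-1.11983, -1.625).
Jacobian J = [[10·p·q + 4·p - 2·q^2 - 2·sin(p), 5·p^2 - 4·p·q - 1], [2·p + q^2 + 4·q, 2·p·q + 4·p]].
At the point, J = [[-1.95885, 1.250], [-0.750, 1.500]] (det J = -2.00078).
Solving J·Δ = −F gives Δ = (0.176, 1.171).
Then the next iterate is (p, q)₁ = (0.676, 0.671).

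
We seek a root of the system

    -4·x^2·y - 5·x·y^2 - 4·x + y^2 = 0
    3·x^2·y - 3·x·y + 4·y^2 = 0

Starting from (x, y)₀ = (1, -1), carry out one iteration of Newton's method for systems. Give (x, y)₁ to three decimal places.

(0.200, -0.200)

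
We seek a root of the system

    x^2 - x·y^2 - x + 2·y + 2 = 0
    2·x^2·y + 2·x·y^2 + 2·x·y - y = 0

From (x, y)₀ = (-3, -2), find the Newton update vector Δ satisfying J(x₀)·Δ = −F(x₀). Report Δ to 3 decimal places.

(2.952, -1.048)

At (-3, -2): F = (22.000, -46.000).
Jacobian J = [[2·x - y^2 - 1, -2·x·y + 2], [4·x·y + 2·y^2 + 2·y, 2·x^2 + 4·x·y + 2·x - 1]].
At the point, J = [[-11.000, -10.000], [28.000, 35.000]] (det J = -105.000).
Solving J·Δ = −F gives Δ = (2.952, -1.048).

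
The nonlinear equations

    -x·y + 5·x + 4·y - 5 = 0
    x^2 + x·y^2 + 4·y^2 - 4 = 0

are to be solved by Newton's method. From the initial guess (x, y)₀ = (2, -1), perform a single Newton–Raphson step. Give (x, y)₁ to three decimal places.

(1.415, -0.744)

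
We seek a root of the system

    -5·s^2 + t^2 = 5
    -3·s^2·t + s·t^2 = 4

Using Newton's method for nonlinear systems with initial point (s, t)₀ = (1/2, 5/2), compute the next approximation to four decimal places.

(6.0000, 8.0000)

At (1/2, 5/2): F = (0.0000, -2.7500).
Jacobian J = [[-10·s, 2·t], [-6·s·t + t^2, -3·s^2 + 2·s·t]].
At the point, J = [[-5.0000, 5.0000], [-1.2500, 1.7500]] (det J = -2.5000).
Solving J·Δ = −F gives Δ = (5.5000, 5.5000).
Then the next iterate is (s, t)₁ = (6.0000, 8.0000).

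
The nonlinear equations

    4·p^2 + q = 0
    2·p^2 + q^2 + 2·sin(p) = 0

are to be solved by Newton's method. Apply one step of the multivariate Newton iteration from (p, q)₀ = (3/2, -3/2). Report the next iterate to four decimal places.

At (3/2, -3/2): F = (7.5000, 8.744990).
Jacobian J = [[8·p, 1], [4·p + 2·cos(p), 2·q]].
At the point, J = [[12.0000, 1.0000], [6.141474, -3.0000]] (det J = -42.141474).
Solving J·Δ = −F gives Δ = (-0.7414, 1.3972).
Then the next iterate is (p, q)₁ = (0.7586, -0.1028).

(0.7586, -0.1028)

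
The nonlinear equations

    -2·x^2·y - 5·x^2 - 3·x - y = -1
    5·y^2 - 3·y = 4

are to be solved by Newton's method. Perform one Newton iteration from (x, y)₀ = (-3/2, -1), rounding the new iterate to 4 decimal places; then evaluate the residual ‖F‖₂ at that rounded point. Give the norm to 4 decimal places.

0.5214

At (-3/2, -1): F = (-0.2500, 4.0000).
Jacobian J = [[-4·x·y - 10·x - 3, -2·x^2 - 1], [0, 10·y - 3]].
At the point, J = [[6.0000, -5.5000], [0.0000, -13.0000]] (det J = -78.0000).
Solving J·Δ = −F gives Δ = (0.3237, 0.3077).
Then the next iterate is (x, y)₁ = (-1.1763, -0.6923).
Re-evaluating at (-1.1763, -0.6923): F = (0.218637, 0.473296), so ‖F‖₂ = 0.5214.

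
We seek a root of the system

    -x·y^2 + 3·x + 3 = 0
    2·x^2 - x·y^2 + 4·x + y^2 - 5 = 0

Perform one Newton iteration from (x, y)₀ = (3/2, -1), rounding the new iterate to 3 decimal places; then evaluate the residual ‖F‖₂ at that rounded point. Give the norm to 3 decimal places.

2.514

At (3/2, -1): F = (6.000, 5.000).
Jacobian J = [[-y^2 + 3, -2·x·y], [4·x - y^2 + 4, -2·x·y + 2·y]].
At the point, J = [[2.000, 3.000], [9.000, 1.000]] (det J = -25.000).
Solving J·Δ = −F gives Δ = (-0.360, -1.760).
Then the next iterate is (x, y)₁ = (1.140, -2.760).
Re-evaluating at (1.140, -2.760): F = (-2.26406, 1.09274), so ‖F‖₂ = 2.514.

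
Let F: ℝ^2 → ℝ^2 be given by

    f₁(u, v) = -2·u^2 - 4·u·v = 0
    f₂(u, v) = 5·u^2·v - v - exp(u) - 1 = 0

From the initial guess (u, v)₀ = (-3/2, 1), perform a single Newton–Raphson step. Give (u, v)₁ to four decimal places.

At (-3/2, 1): F = (1.5000, 9.026870).
Jacobian J = [[-4·u - 4·v, -4·u], [10·u·v - exp(u), 5·u^2 - 1]].
At the point, J = [[2.0000, 6.0000], [-15.223130, 10.2500]] (det J = 111.838781).
Solving J·Δ = −F gives Δ = (0.3468, -0.3656).
Then the next iterate is (u, v)₁ = (-1.1532, 0.6344).

(-1.1532, 0.6344)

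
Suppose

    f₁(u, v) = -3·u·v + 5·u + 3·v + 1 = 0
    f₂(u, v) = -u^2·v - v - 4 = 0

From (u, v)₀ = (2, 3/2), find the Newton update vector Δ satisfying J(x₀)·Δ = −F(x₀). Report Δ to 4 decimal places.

At (2, 3/2): F = (6.5000, -11.5000).
Jacobian J = [[-3·v + 5, -3·u + 3], [-2·u·v, -u^2 - 1]].
At the point, J = [[0.5000, -3.0000], [-6.0000, -5.0000]] (det J = -20.5000).
Solving J·Δ = −F gives Δ = (-3.2683, 1.6220).

(-3.2683, 1.6220)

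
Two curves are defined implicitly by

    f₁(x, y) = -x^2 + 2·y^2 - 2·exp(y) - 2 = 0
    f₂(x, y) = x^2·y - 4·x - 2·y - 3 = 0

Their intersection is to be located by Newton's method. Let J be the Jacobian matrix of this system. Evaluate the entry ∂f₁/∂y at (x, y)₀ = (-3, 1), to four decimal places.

∂f₁/∂y = 4·y - 2·exp(y).
At (-3, 1) this is -1.4366.

-1.4366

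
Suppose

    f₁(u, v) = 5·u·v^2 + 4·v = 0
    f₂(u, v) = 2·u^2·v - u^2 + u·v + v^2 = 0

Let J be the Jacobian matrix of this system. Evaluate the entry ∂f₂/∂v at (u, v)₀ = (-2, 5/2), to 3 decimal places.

∂f₂/∂v = 2·u^2 + u + 2·v.
At (-2, 5/2) this is 11.000.

11.000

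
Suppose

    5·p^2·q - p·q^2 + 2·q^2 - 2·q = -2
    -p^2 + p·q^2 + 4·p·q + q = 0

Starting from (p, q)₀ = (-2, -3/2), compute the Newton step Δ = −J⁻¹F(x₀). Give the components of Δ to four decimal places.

(0.1368, 2.0342)

At (-2, -3/2): F = (-16.0000, 2.0000).
Jacobian J = [[10·p·q - q^2, 5·p^2 - 2·p·q + 4·q - 2], [-2·p + q^2 + 4·q, 2·p·q + 4·p + 1]].
At the point, J = [[27.7500, 6.0000], [0.2500, -1.0000]] (det J = -29.2500).
Solving J·Δ = −F gives Δ = (0.1368, 2.0342).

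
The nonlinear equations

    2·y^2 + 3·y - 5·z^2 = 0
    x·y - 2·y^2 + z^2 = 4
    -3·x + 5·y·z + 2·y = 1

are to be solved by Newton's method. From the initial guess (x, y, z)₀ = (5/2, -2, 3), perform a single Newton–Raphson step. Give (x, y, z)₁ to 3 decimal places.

(-2.287, -1.260, 1.443)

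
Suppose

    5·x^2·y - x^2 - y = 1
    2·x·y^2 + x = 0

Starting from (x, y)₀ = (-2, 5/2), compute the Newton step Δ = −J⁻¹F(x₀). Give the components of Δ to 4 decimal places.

(0.5079, -1.0072)

At (-2, 5/2): F = (42.5000, -27.0000).
Jacobian J = [[10·x·y - 2·x, 5·x^2 - 1], [2·y^2 + 1, 4·x·y]].
At the point, J = [[-46.0000, 19.0000], [13.5000, -20.0000]] (det J = 663.5000).
Solving J·Δ = −F gives Δ = (0.5079, -1.0072).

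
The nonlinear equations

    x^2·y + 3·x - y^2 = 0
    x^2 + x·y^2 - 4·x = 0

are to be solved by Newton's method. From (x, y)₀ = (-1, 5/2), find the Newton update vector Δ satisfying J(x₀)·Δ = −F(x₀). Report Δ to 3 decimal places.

At (-1, 5/2): F = (-6.750, -1.250).
Jacobian J = [[2·x·y + 3, x^2 - 2·y], [2·x + y^2 - 4, 2·x·y]].
At the point, J = [[-2.000, -4.000], [0.250, -5.000]] (det J = 11.000).
Solving J·Δ = −F gives Δ = (-2.614, -0.381).

(-2.614, -0.381)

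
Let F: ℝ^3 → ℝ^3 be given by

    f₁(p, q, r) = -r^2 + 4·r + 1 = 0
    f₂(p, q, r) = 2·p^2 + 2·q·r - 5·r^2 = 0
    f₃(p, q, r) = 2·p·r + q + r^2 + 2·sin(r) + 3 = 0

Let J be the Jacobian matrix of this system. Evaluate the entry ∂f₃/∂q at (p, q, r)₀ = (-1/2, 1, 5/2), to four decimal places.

∂f₃/∂q = 1.
At (-1/2, 1, 5/2) this is 1.0000.

1.0000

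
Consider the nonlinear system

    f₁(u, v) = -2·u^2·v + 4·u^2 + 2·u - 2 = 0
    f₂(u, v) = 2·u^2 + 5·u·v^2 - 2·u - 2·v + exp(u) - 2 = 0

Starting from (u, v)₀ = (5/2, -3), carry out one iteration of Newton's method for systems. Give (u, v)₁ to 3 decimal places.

(1.452, -2.118)

At (5/2, -3): F = (65.500, 136.18249).
Jacobian J = [[-4·u·v + 8·u + 2, -2·u^2], [4·u + 5·v^2 + exp(u) - 2, 10·u·v - 2]].
At the point, J = [[52.000, -12.500], [65.18249, -77.000]] (det J = -3189.21883).
Solving J·Δ = −F gives Δ = (-1.048, 0.882).
Then the next iterate is (u, v)₁ = (1.452, -2.118).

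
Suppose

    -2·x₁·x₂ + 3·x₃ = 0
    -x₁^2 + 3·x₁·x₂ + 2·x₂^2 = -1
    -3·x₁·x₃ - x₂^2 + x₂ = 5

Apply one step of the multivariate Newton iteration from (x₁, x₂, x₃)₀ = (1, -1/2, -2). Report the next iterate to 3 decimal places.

(1.679, 2.875, 1.690)

At (1, -1/2, -2): F = (-5.000, -1.000, 0.250).
Jacobian J = [[-2·x₂, -2·x₁, 3], [-2·x₁ + 3·x₂, 3·x₁ + 4·x₂, 0], [-3·x₃, -2·x₂ + 1, -3·x₁]].
At the point, J = [[1.000, -2.000, 3.000], [-3.500, 1.000, 0.000], [6.000, 2.000, -3.000]] (det J = -21.000).
Solving J·Δ = −F gives Δ = (0.679, 3.375, 3.690).
Then the next iterate is (x₁, x₂, x₃)₁ = (1.679, 2.875, 1.690).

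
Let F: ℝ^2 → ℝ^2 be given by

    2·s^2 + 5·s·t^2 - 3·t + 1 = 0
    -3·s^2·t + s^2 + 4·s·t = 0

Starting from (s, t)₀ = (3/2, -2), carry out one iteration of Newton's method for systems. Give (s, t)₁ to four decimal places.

At (3/2, -2): F = (41.5000, 3.7500).
Jacobian J = [[4·s + 5·t^2, 10·s·t - 3], [-6·s·t + 2·s + 4·t, -3·s^2 + 4·s]].
At the point, J = [[26.0000, -33.0000], [13.0000, -0.7500]] (det J = 409.5000).
Solving J·Δ = −F gives Δ = (-0.2262, 1.0794).
Then the next iterate is (s, t)₁ = (1.2738, -0.9206).

(1.2738, -0.9206)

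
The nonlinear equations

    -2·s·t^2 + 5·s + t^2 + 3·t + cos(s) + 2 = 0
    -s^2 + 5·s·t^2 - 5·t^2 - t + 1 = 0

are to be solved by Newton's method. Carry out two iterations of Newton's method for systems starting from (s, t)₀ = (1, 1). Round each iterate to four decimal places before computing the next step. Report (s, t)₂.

At (1, 1): F = (9.540302, -1.0000).
Jacobian J = [[-2·t^2 - sin(s) + 5, -4·s·t + 2·t + 3], [-2·s + 5·t^2, 10·s·t - 10·t - 1]].
At the point, J = [[2.158529, 1.0000], [3.0000, -1.0000]] (det J = -5.158529).
Solving J·Δ = −F gives Δ = (-1.6556, -5.9667).
Then the next iterate is (s, t)₁ = (-0.6556, -4.9667).
Round to (-0.6556, -4.9667) and repeat: F = (41.627516, -198.665717), J = [[-43.726583, -19.958074], [124.651744, 81.228685]].
Δ = (-0.5485, 3.2875), so (s, t)₂ = (-1.2041, -1.6792).

(-1.2041, -1.6792)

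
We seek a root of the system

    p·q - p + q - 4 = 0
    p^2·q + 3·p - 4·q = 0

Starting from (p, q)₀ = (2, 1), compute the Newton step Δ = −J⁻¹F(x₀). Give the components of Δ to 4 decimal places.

At (2, 1): F = (-3.0000, 6.0000).
Jacobian J = [[q - 1, p + 1], [2·p·q + 3, p^2 - 4]].
At the point, J = [[0.0000, 3.0000], [7.0000, 0.0000]] (det J = -21.0000).
Solving J·Δ = −F gives Δ = (-0.8571, 1.0000).

(-0.8571, 1.0000)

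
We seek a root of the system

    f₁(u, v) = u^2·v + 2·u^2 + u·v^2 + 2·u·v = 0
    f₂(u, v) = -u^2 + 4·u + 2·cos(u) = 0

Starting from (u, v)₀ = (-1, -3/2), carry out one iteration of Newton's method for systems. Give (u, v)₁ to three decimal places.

(-0.490, -1.679)

At (-1, -3/2): F = (1.250, -3.91940).
Jacobian J = [[2·u·v + 4·u + v^2 + 2·v, u^2 + 2·u·v + 2·u], [-2·u - 2·sin(u) + 4, 0]].
At the point, J = [[-1.750, 2.000], [7.68294, 0.000]] (det J = -15.36588).
Solving J·Δ = −F gives Δ = (0.510, -0.179).
Then the next iterate is (u, v)₁ = (-0.490, -1.679).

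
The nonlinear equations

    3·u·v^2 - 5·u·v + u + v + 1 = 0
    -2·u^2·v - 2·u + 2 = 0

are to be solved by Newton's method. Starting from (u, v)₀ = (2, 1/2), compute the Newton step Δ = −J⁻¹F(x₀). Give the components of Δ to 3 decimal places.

(-1.500, 0.375)

At (2, 1/2): F = (0.000, -6.000).
Jacobian J = [[3·v^2 - 5·v + 1, 6·u·v - 5·u + 1], [-4·u·v - 2, -2·u^2]].
At the point, J = [[-0.750, -3.000], [-6.000, -8.000]] (det J = -12.000).
Solving J·Δ = −F gives Δ = (-1.500, 0.375).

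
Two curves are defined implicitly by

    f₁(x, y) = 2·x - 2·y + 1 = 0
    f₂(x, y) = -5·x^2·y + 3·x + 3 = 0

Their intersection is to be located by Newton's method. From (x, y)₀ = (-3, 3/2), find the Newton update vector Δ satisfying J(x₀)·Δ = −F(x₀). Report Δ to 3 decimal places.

At (-3, 3/2): F = (-8.000, -73.500).
Jacobian J = [[2, -2], [-10·x·y + 3, -5·x^2]].
At the point, J = [[2.000, -2.000], [48.000, -45.000]] (det J = 6.000).
Solving J·Δ = −F gives Δ = (-35.500, -39.500).

(-35.500, -39.500)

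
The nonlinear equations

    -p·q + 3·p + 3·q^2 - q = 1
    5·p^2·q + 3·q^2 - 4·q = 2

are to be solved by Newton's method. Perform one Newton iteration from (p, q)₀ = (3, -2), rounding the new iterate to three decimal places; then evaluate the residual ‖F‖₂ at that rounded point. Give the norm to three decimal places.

At (3, -2): F = (28.000, -72.000).
Jacobian J = [[-q + 3, -p + 6·q - 1], [10·p·q, 5·p^2 + 6·q - 4]].
At the point, J = [[5.000, -16.000], [-60.000, 29.000]] (det J = -815.000).
Solving J·Δ = −F gives Δ = (-0.417, 1.620).
Then the next iterate is (p, q)₁ = (2.583, -0.380).
Re-evaluating at (2.583, -0.380): F = (8.54374, -12.72339), so ‖F‖₂ = 15.326.

15.326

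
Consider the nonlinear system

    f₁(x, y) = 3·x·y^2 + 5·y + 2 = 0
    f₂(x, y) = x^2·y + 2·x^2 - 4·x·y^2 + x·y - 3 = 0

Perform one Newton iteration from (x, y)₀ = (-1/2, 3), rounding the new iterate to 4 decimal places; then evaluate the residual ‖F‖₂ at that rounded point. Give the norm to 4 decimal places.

0.8591

At (-1/2, 3): F = (3.5000, 14.7500).
Jacobian J = [[3·y^2, 6·x·y + 5], [2·x·y + 4·x - 4·y^2 + y, x^2 - 8·x·y + x]].
At the point, J = [[27.0000, -4.0000], [-38.0000, 11.7500]] (det J = 165.2500).
Solving J·Δ = −F gives Δ = (-0.6059, -3.2148).
Then the next iterate is (x, y)₁ = (-1.1059, -0.2148).
Re-evaluating at (-1.1059, -0.2148): F = (0.772925, -0.375026), so ‖F‖₂ = 0.8591.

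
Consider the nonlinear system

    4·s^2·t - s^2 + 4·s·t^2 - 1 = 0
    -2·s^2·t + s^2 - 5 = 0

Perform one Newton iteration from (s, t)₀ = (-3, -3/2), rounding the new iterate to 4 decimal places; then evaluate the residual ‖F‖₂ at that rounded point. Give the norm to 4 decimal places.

At (-3, -3/2): F = (-91.0000, 31.0000).
Jacobian J = [[8·s·t - 2·s + 4·t^2, 4·s^2 + 8·s·t], [-4·s·t + 2·s, -2·s^2]].
At the point, J = [[51.0000, 72.0000], [-24.0000, -18.0000]] (det J = 810.0000).
Solving J·Δ = −F gives Δ = (0.7333, 0.7444).
Then the next iterate is (s, t)₁ = (-2.2667, -0.7556).
Re-evaluating at (-2.2667, -0.7556): F = (-26.843326, 7.902367), so ‖F‖₂ = 27.9823.

27.9823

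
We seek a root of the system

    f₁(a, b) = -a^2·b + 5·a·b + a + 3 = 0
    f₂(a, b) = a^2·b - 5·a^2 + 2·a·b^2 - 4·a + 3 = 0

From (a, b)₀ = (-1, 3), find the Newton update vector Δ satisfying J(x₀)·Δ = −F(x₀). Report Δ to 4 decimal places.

At (-1, 3): F = (-16.0000, -13.0000).
Jacobian J = [[-2·a·b + 5·b + 1, -a^2 + 5·a], [2·a·b - 10·a + 2·b^2 - 4, a^2 + 4·a·b]].
At the point, J = [[22.0000, -6.0000], [18.0000, -11.0000]] (det J = -134.0000).
Solving J·Δ = −F gives Δ = (0.7313, 0.0149).

(0.7313, 0.0149)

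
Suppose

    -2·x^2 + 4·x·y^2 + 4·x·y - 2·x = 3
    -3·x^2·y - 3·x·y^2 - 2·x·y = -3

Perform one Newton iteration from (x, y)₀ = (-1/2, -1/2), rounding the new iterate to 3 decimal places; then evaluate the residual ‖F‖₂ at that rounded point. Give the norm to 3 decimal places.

231.321

At (-1/2, -1/2): F = (-2.000, 3.250).
Jacobian J = [[-4·x + 4·y^2 + 4·y - 2, 8·x·y + 4·x], [-6·x·y - 3·y^2 - 2·y, -3·x^2 - 6·x·y - 2·x]].
At the point, J = [[-1.000, 0.000], [-1.250, -1.250]] (det J = 1.250).
Solving J·Δ = −F gives Δ = (-2.000, 4.600).
Then the next iterate is (x, y)₁ = (-2.500, 4.100).
Re-evaluating at (-2.500, 4.100): F = (-219.600, 72.700), so ‖F‖₂ = 231.321.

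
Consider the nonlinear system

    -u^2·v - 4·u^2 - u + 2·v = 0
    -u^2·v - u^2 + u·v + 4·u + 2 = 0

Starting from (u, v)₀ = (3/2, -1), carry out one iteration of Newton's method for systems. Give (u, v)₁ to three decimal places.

(0.371, 3.152)

At (3/2, -1): F = (-10.250, 6.500).
Jacobian J = [[-2·u·v - 8·u - 1, -u^2 + 2], [-2·u·v - 2·u + v + 4, -u^2 + u]].
At the point, J = [[-10.000, -0.250], [3.000, -0.750]] (det J = 8.250).
Solving J·Δ = −F gives Δ = (-1.129, 4.152).
Then the next iterate is (u, v)₁ = (0.371, 3.152).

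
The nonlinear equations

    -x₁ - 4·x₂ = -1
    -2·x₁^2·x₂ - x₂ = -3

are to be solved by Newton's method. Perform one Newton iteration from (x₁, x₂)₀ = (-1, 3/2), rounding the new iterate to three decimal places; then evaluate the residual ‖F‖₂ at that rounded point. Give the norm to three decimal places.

At (-1, 3/2): F = (-4.000, -1.500).
Jacobian J = [[-1, -4], [-4·x₁·x₂, -2·x₁^2 - 1]].
At the point, J = [[-1.000, -4.000], [6.000, -3.000]] (det J = 27.000).
Solving J·Δ = −F gives Δ = (-0.222, -0.944).
Then the next iterate is (x₁, x₂)₁ = (-1.222, 0.556).
Re-evaluating at (-1.222, 0.556): F = (-0.002, 0.78347), so ‖F‖₂ = 0.783.

0.783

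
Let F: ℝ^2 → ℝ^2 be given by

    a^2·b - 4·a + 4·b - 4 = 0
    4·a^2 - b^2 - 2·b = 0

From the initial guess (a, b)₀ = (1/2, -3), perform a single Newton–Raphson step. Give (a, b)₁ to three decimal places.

(-0.978, -1.022)

At (1/2, -3): F = (-18.750, -2.000).
Jacobian J = [[2·a·b - 4, a^2 + 4], [8·a, -2·b - 2]].
At the point, J = [[-7.000, 4.250], [4.000, 4.000]] (det J = -45.000).
Solving J·Δ = −F gives Δ = (-1.478, 1.978).
Then the next iterate is (a, b)₁ = (-0.978, -1.022).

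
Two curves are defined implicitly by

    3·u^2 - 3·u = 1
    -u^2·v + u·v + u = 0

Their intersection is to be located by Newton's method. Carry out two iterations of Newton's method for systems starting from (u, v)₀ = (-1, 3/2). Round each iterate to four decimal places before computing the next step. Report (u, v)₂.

(-0.2810, 0.0562)

At (-1, 3/2): F = (5.0000, -4.0000).
Jacobian J = [[6·u - 3, 0], [-2·u·v + v + 1, -u^2 + u]].
At the point, J = [[-9.0000, 0.0000], [5.5000, -2.0000]] (det J = 18.0000).
Solving J·Δ = −F gives Δ = (0.5556, -0.4722).
Then the next iterate is (u, v)₁ = (-0.4444, 1.0278).
Round to (-0.4444, 1.0278) and repeat: F = (0.925674, -1.104136), J = [[-5.6664, 0.0000], [2.941309, -0.641891]].
Δ = (0.1634, -0.9716), so (u, v)₂ = (-0.2810, 0.0562).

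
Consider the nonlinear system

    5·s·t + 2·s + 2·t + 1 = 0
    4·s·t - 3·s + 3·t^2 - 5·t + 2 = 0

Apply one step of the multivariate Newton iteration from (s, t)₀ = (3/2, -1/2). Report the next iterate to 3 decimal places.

At (3/2, -1/2): F = (-0.750, -2.250).
Jacobian J = [[5·t + 2, 5·s + 2], [4·t - 3, 4·s + 6·t - 5]].
At the point, J = [[-0.500, 9.500], [-5.000, -2.000]] (det J = 48.500).
Solving J·Δ = −F gives Δ = (-0.472, 0.054).
Then the next iterate is (s, t)₁ = (1.028, -0.446).

(1.028, -0.446)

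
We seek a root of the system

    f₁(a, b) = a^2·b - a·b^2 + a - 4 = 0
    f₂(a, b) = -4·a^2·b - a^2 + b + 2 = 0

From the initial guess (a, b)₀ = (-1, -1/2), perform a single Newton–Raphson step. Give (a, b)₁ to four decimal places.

At (-1, -1/2): F = (-5.2500, 2.5000).
Jacobian J = [[2·a·b - b^2 + 1, a^2 - 2·a·b], [-8·a·b - 2·a, -4·a^2 + 1]].
At the point, J = [[1.7500, 0.0000], [-2.0000, -3.0000]] (det J = -5.2500).
Solving J·Δ = −F gives Δ = (3.0000, -1.1667).
Then the next iterate is (a, b)₁ = (2.0000, -1.6667).

(2.0000, -1.6667)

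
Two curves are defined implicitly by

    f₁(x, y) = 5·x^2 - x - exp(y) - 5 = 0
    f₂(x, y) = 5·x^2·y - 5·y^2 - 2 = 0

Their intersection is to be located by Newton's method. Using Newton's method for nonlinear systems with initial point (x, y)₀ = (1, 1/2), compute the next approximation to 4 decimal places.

At (1, 1/2): F = (-2.648721, -0.7500).
Jacobian J = [[10·x - 1, -exp(y)], [10·x·y, 5·x^2 - 10·y]].
At the point, J = [[9.0000, -1.648721], [5.0000, 0.0000]] (det J = 8.243606).
Solving J·Δ = −F gives Δ = (0.1500, -0.7877).
Then the next iterate is (x, y)₁ = (1.1500, -0.2877).

(1.1500, -0.2877)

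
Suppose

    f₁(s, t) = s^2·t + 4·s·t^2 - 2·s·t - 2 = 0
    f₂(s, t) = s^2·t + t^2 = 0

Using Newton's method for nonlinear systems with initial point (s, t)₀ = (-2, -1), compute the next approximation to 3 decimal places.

(-1.526, -0.447)

At (-2, -1): F = (-18.000, -3.000).
Jacobian J = [[2·s·t + 4·t^2 - 2·t, s^2 + 8·s·t - 2·s], [2·s·t, s^2 + 2·t]].
At the point, J = [[10.000, 24.000], [4.000, 2.000]] (det J = -76.000).
Solving J·Δ = −F gives Δ = (0.474, 0.553).
Then the next iterate is (s, t)₁ = (-1.526, -0.447).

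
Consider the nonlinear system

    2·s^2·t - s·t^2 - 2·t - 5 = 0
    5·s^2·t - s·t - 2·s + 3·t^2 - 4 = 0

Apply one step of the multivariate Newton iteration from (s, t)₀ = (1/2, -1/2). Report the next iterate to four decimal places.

At (1/2, -1/2): F = (-4.3750, -4.6250).
Jacobian J = [[4·s·t - t^2, 2·s^2 - 2·s·t - 2], [10·s·t - t - 2, 5·s^2 - s + 6·t]].
At the point, J = [[-1.2500, -1.0000], [-4.0000, -2.2500]] (det J = -1.1875).
Solving J·Δ = −F gives Δ = (4.3947, -9.8684).
Then the next iterate is (s, t)₁ = (4.8947, -10.3684).

(4.8947, -10.3684)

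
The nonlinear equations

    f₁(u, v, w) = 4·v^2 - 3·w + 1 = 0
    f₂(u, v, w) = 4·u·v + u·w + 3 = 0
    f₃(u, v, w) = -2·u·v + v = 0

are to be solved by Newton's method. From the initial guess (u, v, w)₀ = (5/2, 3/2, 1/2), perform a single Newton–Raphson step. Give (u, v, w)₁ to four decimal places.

(2.0686, 0.3235, -1.3725)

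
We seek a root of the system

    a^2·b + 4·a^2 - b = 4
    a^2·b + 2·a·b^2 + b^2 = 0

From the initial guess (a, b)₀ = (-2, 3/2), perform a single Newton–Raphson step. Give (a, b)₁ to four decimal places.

(-1.2991, 1.1397)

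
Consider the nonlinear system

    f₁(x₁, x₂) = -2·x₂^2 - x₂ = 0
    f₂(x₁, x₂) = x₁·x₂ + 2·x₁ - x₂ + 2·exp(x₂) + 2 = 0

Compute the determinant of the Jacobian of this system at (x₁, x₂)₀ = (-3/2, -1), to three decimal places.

-3.000

J = [[0, -4·x₂ - 1], [x₂ + 2, x₁ + 2·exp(x₂) - 1]].
At the point, J = [[0.000, 3.000], [1.000, -1.76424]].
det J = -3.000.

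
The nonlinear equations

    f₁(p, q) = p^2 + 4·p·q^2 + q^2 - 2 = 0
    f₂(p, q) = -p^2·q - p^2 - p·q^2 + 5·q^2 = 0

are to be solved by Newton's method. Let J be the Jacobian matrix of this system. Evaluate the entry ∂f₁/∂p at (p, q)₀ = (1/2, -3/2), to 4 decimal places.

10.0000

∂f₁/∂p = 2·p + 4·q^2.
At (1/2, -3/2) this is 10.0000.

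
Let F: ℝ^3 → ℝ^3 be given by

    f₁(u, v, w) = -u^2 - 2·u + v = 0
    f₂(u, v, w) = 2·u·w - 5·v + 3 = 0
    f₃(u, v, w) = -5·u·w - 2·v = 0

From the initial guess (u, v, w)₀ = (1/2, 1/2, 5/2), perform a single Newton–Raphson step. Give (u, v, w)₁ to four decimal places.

(0.2557, 0.5172, 0.8075)

At (1/2, 1/2, 5/2): F = (-0.7500, 3.0000, -7.2500).
Jacobian J = [[-2·u - 2, 1, 0], [2·w, -5, 2·u], [-5·w, -2, -5·u]].
At the point, J = [[-3.0000, 1.0000, 0.0000], [5.0000, -5.0000, 1.0000], [-12.5000, -2.0000, -2.5000]] (det J = -43.5000).
Solving J·Δ = −F gives Δ = (-0.2443, 0.0172, -1.6925).
Then the next iterate is (u, v, w)₁ = (0.2557, 0.5172, 0.8075).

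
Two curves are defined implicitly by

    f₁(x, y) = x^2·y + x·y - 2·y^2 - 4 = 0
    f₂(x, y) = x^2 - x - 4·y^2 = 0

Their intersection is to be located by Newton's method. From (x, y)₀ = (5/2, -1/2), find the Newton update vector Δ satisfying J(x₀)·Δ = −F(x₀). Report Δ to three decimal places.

(-1.183, 0.495)

At (5/2, -1/2): F = (-8.875, 2.750).
Jacobian J = [[2·x·y + y, x^2 + x - 4·y], [2·x - 1, -8·y]].
At the point, J = [[-3.000, 10.750], [4.000, 4.000]] (det J = -55.000).
Solving J·Δ = −F gives Δ = (-1.183, 0.495).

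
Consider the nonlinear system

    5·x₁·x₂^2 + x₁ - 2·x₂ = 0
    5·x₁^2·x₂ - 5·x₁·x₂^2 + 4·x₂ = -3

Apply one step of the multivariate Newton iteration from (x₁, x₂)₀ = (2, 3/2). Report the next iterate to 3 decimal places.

(1.013, 1.164)

At (2, 3/2): F = (21.500, 16.500).
Jacobian J = [[5·x₂^2 + 1, 10·x₁·x₂ - 2], [10·x₁·x₂ - 5·x₂^2, 5·x₁^2 - 10·x₁·x₂ + 4]].
At the point, J = [[12.250, 28.000], [18.750, -6.000]] (det J = -598.500).
Solving J·Δ = −F gives Δ = (-0.987, -0.336).
Then the next iterate is (x₁, x₂)₁ = (1.013, 1.164).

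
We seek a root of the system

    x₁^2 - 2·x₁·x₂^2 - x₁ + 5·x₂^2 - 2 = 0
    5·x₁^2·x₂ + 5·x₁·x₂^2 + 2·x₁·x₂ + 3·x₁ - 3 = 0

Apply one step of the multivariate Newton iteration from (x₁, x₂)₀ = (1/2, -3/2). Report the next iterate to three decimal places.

(0.885, -1.082)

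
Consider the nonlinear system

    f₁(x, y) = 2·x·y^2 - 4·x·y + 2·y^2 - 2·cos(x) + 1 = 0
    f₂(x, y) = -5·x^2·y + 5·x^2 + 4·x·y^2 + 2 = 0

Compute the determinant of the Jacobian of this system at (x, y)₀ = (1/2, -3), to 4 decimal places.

709.7952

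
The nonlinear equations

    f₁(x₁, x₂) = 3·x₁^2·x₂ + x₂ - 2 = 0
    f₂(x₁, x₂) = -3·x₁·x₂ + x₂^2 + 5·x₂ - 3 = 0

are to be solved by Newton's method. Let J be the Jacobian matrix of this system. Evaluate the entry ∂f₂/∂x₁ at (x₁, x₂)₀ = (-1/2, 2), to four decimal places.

∂f₂/∂x₁ = -3·x₂.
At (-1/2, 2) this is -6.0000.

-6.0000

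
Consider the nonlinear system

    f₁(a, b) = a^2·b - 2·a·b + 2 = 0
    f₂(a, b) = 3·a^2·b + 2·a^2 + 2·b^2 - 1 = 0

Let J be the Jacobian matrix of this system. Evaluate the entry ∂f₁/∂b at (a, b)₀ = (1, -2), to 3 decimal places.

∂f₁/∂b = a^2 - 2·a.
At (1, -2) this is -1.000.

-1.000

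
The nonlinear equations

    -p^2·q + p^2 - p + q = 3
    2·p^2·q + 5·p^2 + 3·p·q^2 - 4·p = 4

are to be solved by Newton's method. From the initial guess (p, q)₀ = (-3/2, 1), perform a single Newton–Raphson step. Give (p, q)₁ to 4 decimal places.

(-0.6821, -0.0543)

At (-3/2, 1): F = (-0.5000, 13.2500).
Jacobian J = [[-2·p·q + 2·p - 1, -p^2 + 1], [4·p·q + 10·p + 3·q^2 - 4, 2·p^2 + 6·p·q]].
At the point, J = [[-1.0000, -1.2500], [-22.0000, -4.5000]] (det J = -23.0000).
Solving J·Δ = −F gives Δ = (0.8179, -1.0543).
Then the next iterate is (p, q)₁ = (-0.6821, -0.0543).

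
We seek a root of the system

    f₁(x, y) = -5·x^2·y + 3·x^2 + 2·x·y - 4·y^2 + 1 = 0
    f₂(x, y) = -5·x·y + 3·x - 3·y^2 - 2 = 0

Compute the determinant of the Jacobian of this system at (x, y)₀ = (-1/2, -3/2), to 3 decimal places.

-257.625

J = [[-10·x·y + 6·x + 2·y, -5·x^2 + 2·x - 8·y], [-5·y + 3, -5·x - 6·y]].
At the point, J = [[-13.500, 9.750], [10.500, 11.500]].
det J = -257.625.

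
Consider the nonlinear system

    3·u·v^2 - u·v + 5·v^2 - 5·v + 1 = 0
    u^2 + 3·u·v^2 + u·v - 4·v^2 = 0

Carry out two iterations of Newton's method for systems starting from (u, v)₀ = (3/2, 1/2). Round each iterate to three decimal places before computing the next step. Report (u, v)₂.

(0.597, 0.561)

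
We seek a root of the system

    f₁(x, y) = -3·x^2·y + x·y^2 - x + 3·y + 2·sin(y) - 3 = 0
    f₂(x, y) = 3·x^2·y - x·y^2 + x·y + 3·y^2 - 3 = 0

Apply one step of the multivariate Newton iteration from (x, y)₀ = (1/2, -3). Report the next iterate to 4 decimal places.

At (1/2, -3): F = (-6.032240, 15.7500).
Jacobian J = [[-6·x·y + y^2 - 1, -3·x^2 + 2·x·y + 2·cos(y) + 3], [6·x·y - y^2 + y, 3·x^2 - 2·x·y + x + 6·y]].
At the point, J = [[17.0000, -2.729985], [-21.0000, -13.7500]] (det J = -291.079685).
Solving J·Δ = −F gives Δ = (0.4327, 0.4847).
Then the next iterate is (x, y)₁ = (0.9327, -2.5153).

(0.9327, -2.5153)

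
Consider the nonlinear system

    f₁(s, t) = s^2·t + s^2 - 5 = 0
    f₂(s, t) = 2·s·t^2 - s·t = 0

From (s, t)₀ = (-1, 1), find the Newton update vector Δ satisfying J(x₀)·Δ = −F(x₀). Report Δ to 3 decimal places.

(-0.909, -0.636)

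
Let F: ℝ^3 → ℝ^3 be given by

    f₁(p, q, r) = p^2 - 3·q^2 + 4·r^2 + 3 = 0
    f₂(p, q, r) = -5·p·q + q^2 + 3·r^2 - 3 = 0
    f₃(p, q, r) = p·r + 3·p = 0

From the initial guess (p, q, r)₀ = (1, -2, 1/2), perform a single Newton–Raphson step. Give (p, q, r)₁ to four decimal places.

(-0.5263, -1.7763, 2.3421)

At (1, -2, 1/2): F = (-7.0000, 11.7500, 3.5000).
Jacobian J = [[2·p, -6·q, 8·r], [-5·q, -5·p + 2·q, 6·r], [r + 3, 0, p]].
At the point, J = [[2.0000, 12.0000, 4.0000], [10.0000, -9.0000, 3.0000], [3.5000, 0.0000, 1.0000]] (det J = 114.0000).
Solving J·Δ = −F gives Δ = (-1.5263, 0.2237, 1.8421).
Then the next iterate is (p, q, r)₁ = (-0.5263, -1.7763, 2.3421).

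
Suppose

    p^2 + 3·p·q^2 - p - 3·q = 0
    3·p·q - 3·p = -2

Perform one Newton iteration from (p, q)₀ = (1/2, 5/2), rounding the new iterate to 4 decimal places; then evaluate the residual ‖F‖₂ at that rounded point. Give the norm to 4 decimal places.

380.5248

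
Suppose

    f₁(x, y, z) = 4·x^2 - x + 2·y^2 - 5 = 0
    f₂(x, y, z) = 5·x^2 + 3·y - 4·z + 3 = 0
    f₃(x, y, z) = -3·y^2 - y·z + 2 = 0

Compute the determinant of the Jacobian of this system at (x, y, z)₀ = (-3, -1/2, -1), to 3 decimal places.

J = [[8·x - 1, 4·y, 0], [10·x, 3, -4], [0, -6·y - z, -y]].
At the point, J = [[-25.000, -2.000, 0.000], [-30.000, 3.000, -4.000], [0.000, 4.000, 0.500]].
det J = -467.500.

-467.500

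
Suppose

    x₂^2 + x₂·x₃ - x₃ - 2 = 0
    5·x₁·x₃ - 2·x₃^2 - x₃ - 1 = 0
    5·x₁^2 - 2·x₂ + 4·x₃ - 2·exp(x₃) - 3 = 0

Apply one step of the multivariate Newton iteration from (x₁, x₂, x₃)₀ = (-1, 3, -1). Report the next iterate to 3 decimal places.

(-1.032, 1.368, 0.579)

At (-1, 3, -1): F = (5.000, 3.000, -8.73576).
Jacobian J = [[0, 2·x₂ + x₃, x₂ - 1], [5·x₃, 0, 5·x₁ - 4·x₃ - 1], [10·x₁, -2, -2·exp(x₃) + 4]].
At the point, J = [[0.000, 5.000, 2.000], [-5.000, 0.000, -2.000], [-10.000, -2.000, 3.26424]] (det J = 201.60603).
Solving J·Δ = −F gives Δ = (-0.032, -1.632, 1.579).
Then the next iterate is (x₁, x₂, x₃)₁ = (-1.032, 1.368, 0.579).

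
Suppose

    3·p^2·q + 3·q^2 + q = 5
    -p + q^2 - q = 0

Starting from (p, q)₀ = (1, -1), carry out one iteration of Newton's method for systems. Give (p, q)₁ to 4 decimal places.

(-0.2500, -0.2500)

At (1, -1): F = (-6.0000, 1.0000).
Jacobian J = [[6·p·q, 3·p^2 + 6·q + 1], [-1, 2·q - 1]].
At the point, J = [[-6.0000, -2.0000], [-1.0000, -3.0000]] (det J = 16.0000).
Solving J·Δ = −F gives Δ = (-1.2500, 0.7500).
Then the next iterate is (p, q)₁ = (-0.2500, -0.2500).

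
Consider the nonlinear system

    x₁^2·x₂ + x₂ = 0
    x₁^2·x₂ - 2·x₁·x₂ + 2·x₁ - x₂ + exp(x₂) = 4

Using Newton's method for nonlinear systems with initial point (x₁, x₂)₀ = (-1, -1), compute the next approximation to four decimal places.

(0.4494, -1.4494)

At (-1, -1): F = (-2.0000, -7.632121).
Jacobian J = [[2·x₁·x₂, x₁^2 + 1], [2·x₁·x₂ - 2·x₂ + 2, x₁^2 - 2·x₁ + exp(x₂) - 1]].
At the point, J = [[2.0000, 2.0000], [6.0000, 2.367879]] (det J = -7.264241).
Solving J·Δ = −F gives Δ = (1.4494, -0.4494).
Then the next iterate is (x₁, x₂)₁ = (0.4494, -1.4494).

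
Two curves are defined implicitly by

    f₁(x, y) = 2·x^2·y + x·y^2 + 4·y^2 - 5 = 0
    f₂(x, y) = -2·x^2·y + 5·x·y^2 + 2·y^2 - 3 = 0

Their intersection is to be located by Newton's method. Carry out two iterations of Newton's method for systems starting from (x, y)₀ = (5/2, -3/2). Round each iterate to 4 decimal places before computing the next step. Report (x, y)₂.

(0.7216, -0.9576)

At (5/2, -3/2): F = (-9.1250, 48.3750).
Jacobian J = [[4·x·y + y^2, 2·x^2 + 2·x·y + 8·y], [-4·x·y + 5·y^2, -2·x^2 + 10·x·y + 4·y]].
At the point, J = [[-12.7500, -7.0000], [26.2500, -56.0000]] (det J = 897.7500).
Solving J·Δ = −F gives Δ = (-0.9464, 0.4202).
Then the next iterate is (x, y)₁ = (1.5536, -1.0798).
Round to (1.5536, -1.0798) and repeat: F = (-3.737248, 13.601744), J = [[-5.544341, -7.166209], [12.540149, -25.922319]].
Δ = (-0.8320, 0.1222), so (x, y)₂ = (0.7216, -0.9576).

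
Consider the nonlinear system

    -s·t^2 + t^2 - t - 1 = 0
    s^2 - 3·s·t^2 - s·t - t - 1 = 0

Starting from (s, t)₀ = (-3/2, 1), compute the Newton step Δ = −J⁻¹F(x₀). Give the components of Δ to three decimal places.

(1.095, 0.149)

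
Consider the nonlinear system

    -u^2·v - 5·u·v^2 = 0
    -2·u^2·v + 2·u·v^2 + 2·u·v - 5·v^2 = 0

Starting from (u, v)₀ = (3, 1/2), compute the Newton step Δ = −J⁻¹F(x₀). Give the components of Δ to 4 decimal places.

At (3, 1/2): F = (-8.2500, -5.7500).
Jacobian J = [[-2·u·v - 5·v^2, -u^2 - 10·u·v], [-4·u·v + 2·v^2 + 2·v, -2·u^2 + 4·u·v + 2·u - 10·v]].
At the point, J = [[-4.2500, -24.0000], [-4.5000, -11.0000]] (det J = -61.2500).
Solving J·Δ = −F gives Δ = (-0.7714, -0.2071).

(-0.7714, -0.2071)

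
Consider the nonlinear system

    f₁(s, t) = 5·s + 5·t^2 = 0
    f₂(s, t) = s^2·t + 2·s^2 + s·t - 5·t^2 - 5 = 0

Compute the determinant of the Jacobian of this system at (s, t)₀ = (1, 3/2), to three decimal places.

-192.500

J = [[5, 10·t], [2·s·t + 4·s + t, s^2 + s - 10·t]].
At the point, J = [[5.000, 15.000], [8.500, -13.000]].
det J = -192.500.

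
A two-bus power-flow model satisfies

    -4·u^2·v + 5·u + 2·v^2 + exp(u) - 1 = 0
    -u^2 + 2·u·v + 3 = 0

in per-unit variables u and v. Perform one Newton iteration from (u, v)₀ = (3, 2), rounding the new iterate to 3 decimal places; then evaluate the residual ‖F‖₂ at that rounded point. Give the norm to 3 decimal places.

0.665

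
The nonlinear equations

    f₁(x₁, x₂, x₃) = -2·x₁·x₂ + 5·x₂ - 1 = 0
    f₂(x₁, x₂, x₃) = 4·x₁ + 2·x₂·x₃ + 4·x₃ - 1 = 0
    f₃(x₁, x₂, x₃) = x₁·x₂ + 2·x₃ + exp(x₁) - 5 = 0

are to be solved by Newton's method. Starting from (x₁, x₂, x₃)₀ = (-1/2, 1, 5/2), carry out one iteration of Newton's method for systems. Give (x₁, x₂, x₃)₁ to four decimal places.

(-5.1499, -1.3833, 5.5860)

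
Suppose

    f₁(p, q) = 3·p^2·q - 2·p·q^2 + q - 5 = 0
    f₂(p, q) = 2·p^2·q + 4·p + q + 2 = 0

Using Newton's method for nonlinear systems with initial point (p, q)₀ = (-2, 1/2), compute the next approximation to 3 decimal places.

(-1.179, 0.667)

At (-2, 1/2): F = (2.500, -1.500).
Jacobian J = [[6·p·q - 2·q^2, 3·p^2 - 4·p·q + 1], [4·p·q + 4, 2·p^2 + 1]].
At the point, J = [[-6.500, 17.000], [0.000, 9.000]] (det J = -58.500).
Solving J·Δ = −F gives Δ = (0.821, 0.167).
Then the next iterate is (p, q)₁ = (-1.179, 0.667).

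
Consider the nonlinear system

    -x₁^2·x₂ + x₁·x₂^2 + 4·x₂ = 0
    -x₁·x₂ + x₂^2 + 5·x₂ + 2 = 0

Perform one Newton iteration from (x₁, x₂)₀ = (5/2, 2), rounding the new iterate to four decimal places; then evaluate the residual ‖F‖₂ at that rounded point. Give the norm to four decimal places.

At (5/2, 2): F = (5.5000, 11.0000).
Jacobian J = [[-2·x₁·x₂ + x₂^2, -x₁^2 + 2·x₁·x₂ + 4], [-x₂, -x₁ + 2·x₂ + 5]].
At the point, J = [[-6.0000, 7.7500], [-2.0000, 6.5000]] (det J = -23.5000).
Solving J·Δ = −F gives Δ = (-2.1064, -2.3404).
Then the next iterate is (x₁, x₂)₁ = (0.3936, -0.3404).
Re-evaluating at (0.3936, -0.3404): F = (-1.263258, 0.547854), so ‖F‖₂ = 1.3769.

1.3769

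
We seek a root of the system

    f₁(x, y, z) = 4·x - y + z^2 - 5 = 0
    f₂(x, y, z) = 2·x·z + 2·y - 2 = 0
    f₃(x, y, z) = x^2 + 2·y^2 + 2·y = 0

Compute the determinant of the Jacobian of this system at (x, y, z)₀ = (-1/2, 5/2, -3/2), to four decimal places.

J = [[4, -1, 2·z], [2·z, 2, 2·x], [2·x, 4·y + 2, 0]].
At the point, J = [[4.0000, -1.0000, -3.0000], [-3.0000, 2.0000, -1.0000], [-1.0000, 12.0000, 0.0000]].
det J = 149.0000.

149.0000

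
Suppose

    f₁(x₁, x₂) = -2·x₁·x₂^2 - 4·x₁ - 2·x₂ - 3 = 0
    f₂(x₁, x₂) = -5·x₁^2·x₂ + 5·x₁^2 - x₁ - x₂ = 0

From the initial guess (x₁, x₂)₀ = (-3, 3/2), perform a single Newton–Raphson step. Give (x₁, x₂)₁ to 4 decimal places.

At (-3, 3/2): F = (19.5000, -21.0000).
Jacobian J = [[-2·x₂^2 - 4, -4·x₁·x₂ - 2], [-10·x₁·x₂ + 10·x₁ - 1, -5·x₁^2 - 1]].
At the point, J = [[-8.5000, 16.0000], [14.0000, -46.0000]] (det J = 167.0000).
Solving J·Δ = −F gives Δ = (3.3593, 0.5659).
Then the next iterate is (x₁, x₂)₁ = (0.3593, 2.0659).

(0.3593, 2.0659)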